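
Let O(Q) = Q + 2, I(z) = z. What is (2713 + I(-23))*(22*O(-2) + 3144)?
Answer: 8457360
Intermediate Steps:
O(Q) = 2 + Q
(2713 + I(-23))*(22*O(-2) + 3144) = (2713 - 23)*(22*(2 - 2) + 3144) = 2690*(22*0 + 3144) = 2690*(0 + 3144) = 2690*3144 = 8457360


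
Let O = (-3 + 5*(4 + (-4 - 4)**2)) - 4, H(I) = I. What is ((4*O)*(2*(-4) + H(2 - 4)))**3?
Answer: -2363266368000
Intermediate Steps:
O = 333 (O = (-3 + 5*(4 + (-8)**2)) - 4 = (-3 + 5*(4 + 64)) - 4 = (-3 + 5*68) - 4 = (-3 + 340) - 4 = 337 - 4 = 333)
((4*O)*(2*(-4) + H(2 - 4)))**3 = ((4*333)*(2*(-4) + (2 - 4)))**3 = (1332*(-8 - 2))**3 = (1332*(-10))**3 = (-13320)**3 = -2363266368000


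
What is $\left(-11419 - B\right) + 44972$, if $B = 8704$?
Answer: $24849$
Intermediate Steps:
$\left(-11419 - B\right) + 44972 = \left(-11419 - 8704\right) + 44972 = -20123 + 44972 = 24849$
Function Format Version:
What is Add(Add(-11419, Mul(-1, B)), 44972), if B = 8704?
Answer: 24849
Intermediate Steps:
Add(Add(-11419, Mul(-1, B)), 44972) = Add(Add(-11419, Mul(-1, 8704)), 44972) = Add(Add(-11419, -8704), 44972) = Add(-20123, 44972) = 24849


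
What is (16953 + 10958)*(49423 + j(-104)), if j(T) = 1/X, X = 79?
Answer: 108976210798/79 ≈ 1.3794e+9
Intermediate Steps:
j(T) = 1/79
(16953 + 10958)*(49423 + j(-104)) = (16953 + 10958)*(49423 + 1/79) = 27911*(3904418/79) = 108976210798/79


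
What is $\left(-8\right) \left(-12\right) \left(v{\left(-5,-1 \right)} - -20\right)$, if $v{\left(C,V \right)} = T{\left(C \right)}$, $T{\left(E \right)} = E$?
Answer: $1440$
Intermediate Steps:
$v{\left(C,V \right)} = C$
$\left(-8\right) \left(-12\right) \left(v{\left(-5,-1 \right)} - -20\right) = \left(-8\right) \left(-12\right) \left(-5 - -20\right) = 96 \left(-5 + 20\right) = 96 \cdot 15 = 1440$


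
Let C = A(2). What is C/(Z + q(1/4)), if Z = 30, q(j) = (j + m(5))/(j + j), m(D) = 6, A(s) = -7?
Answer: -14/85 ≈ -0.16471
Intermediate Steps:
C = -7
q(j) = (6 + j)/(2*j) (q(j) = (j + 6)/(j + j) = (6 + j)/((2*j)) = (6 + j)*(1/(2*j)) = (6 + j)/(2*j))
C/(Z + q(1/4)) = -7/(30 + (6 + 1/4)/(2*(1/4))) = -7/(30 + (1/2)*4*(25/4)) = -7/(30 + 25/2) = -7/(85/2) = (2/85)*(-7) = -14/85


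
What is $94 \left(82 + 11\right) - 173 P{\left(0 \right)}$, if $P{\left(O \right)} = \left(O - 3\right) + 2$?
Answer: $8915$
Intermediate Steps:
$P{\left(O \right)} = -1 + O$ ($P{\left(O \right)} = \left(-3 + O\right) + 2 = -1 + O$)
$94 \left(82 + 11\right) - 173 P{\left(0 \right)} = 94 \left(82 + 11\right) - 173 \left(-1 + 0\right) = 94 \cdot 93 - -173 = 8742 + 173 = 8915$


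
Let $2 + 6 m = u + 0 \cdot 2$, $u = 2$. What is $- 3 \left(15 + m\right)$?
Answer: $-45$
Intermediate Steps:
$m = 0$ ($m = - \frac{1}{3} + \frac{2 + 0 \cdot 2}{6} = - \frac{1}{3} + \frac{2 + 0}{6} = - \frac{1}{3} + \frac{1}{6} \cdot 2 = - \frac{1}{3} + \frac{1}{3} = 0$)
$- 3 \left(15 + m\right) = - 3 \left(15 + 0\right) = \left(-3\right) 15 = -45$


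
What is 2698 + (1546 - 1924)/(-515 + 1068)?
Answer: 213088/79 ≈ 2697.3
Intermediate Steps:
2698 + (1546 - 1924)/(-515 + 1068) = 2698 - 378/553 = 2698 - 378*1/553 = 2698 - 54/79 = 213088/79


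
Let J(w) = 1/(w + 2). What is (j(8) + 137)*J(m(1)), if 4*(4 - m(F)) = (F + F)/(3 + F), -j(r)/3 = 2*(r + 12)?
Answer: 136/47 ≈ 2.8936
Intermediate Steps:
j(r) = -72 - 6*r (j(r) = -6*(r + 12) = -6*(12 + r) = -3*(24 + 2*r) = -72 - 6*r)
m(F) = 4 - F/(2*(3 + F)) (m(F) = 4 - (F + F)/(4*(3 + F)) = 4 - 2*F/(4*(3 + F)) = 4 - F/(2*(3 + F)))
J(w) = 1/(2 + w)
(j(8) + 137)*J(m(1)) = ((-72 - 6*8) + 137)/(2 + (24 + 7*1)/(2*(3 + 1))) = ((-72 - 48) + 137)/(2 + (½)*(24 + 7)/4) = (-120 + 137)/(2 + (½)*(¼)*31) = 17/(2 + 31/8) = 17/(47/8) = 17*(8/47) = 136/47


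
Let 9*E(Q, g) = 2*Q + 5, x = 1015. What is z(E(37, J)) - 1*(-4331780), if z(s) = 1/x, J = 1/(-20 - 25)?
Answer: 4396756701/1015 ≈ 4.3318e+6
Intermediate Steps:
J = -1/45 (J = 1/(-45) = -1/45 ≈ -0.022222)
E(Q, g) = 5/9 + 2*Q/9 (E(Q, g) = (2*Q + 5)/9 = (5 + 2*Q)/9 = 5/9 + 2*Q/9)
z(s) = 1/1015
z(E(37, J)) - 1*(-4331780) = 1/1015 - 1*(-4331780) = 1/1015 + 4331780 = 4396756701/1015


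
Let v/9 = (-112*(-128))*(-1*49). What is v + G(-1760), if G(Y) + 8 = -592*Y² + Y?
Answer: -1840103144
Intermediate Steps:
v = -6322176 (v = 9*((-112*(-128))*(-1*49)) = 9*(14336*(-49)) = 9*(-702464) = -6322176)
G(Y) = -8 + Y - 592*Y² (G(Y) = -8 + (-592*Y² + Y) = -8 + (Y - 592*Y²) = -8 + Y - 592*Y²)
v + G(-1760) = -6322176 + (-8 - 1760 - 592*(-1760)²) = -6322176 + (-8 - 1760 - 592*3097600) = -6322176 + (-8 - 1760 - 1833779200) = -6322176 - 1833780968 = -1840103144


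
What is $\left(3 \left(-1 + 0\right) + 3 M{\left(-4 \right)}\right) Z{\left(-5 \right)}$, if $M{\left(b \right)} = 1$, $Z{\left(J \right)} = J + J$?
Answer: $0$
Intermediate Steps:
$Z{\left(J \right)} = 2 J$
$\left(3 \left(-1 + 0\right) + 3 M{\left(-4 \right)}\right) Z{\left(-5 \right)} = \left(3 \left(-1 + 0\right) + 3 \cdot 1\right) 2 \left(-5\right) = \left(3 \left(-1\right) + 3\right) \left(-10\right) = \left(-3 + 3\right) \left(-10\right) = 0 \left(-10\right) = 0$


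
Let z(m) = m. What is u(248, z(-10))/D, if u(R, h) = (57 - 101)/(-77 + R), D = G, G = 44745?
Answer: -44/7651395 ≈ -5.7506e-6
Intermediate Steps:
D = 44745
u(R, h) = -44/(-77 + R)
u(248, z(-10))/D = -44/(-77 + 248)/44745 = -44/171*(1/44745) = -44*1/171*(1/44745) = -44/171*1/44745 = -44/7651395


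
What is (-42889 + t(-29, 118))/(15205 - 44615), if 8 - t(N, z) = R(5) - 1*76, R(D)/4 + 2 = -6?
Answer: 42773/29410 ≈ 1.4544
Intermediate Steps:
R(D) = -32 (R(D) = -8 + 4*(-6) = -8 - 24 = -32)
t(N, z) = 116 (t(N, z) = 8 - (-32 - 1*76) = 8 - (-32 - 76) = 8 - 1*(-108) = 8 + 108 = 116)
(-42889 + t(-29, 118))/(15205 - 44615) = (-42889 + 116)/(15205 - 44615) = -42773/(-29410) = -42773*(-1/29410) = 42773/29410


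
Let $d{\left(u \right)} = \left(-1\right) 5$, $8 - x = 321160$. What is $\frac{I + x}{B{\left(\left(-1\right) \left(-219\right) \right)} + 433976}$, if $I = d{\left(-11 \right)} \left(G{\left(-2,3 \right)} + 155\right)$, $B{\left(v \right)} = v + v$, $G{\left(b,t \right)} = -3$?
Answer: $- \frac{160956}{217207} \approx -0.74103$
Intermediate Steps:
$x = -321152$ ($x = 8 - 321160 = -321152$)
$B{\left(v \right)} = 2 v$
$d{\left(u \right)} = -5$
$I = -760$ ($I = - 5 \left(-3 + 155\right) = \left(-5\right) 152 = -760$)
$\frac{I + x}{B{\left(\left(-1\right) \left(-219\right) \right)} + 433976} = \frac{-760 - 321152}{2 \left(\left(-1\right) \left(-219\right)\right) + 433976} = - \frac{321912}{2 \cdot 219 + 433976} = - \frac{321912}{438 + 433976} = - \frac{321912}{434414} = \left(-321912\right) \frac{1}{434414} = - \frac{160956}{217207}$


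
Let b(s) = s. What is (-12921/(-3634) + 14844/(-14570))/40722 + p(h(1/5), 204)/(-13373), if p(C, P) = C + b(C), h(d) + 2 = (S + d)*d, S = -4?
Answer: 1037727749481/2184381489802900 ≈ 0.00047507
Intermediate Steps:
h(d) = -2 + d*(-4 + d) (h(d) = -2 + (-4 + d)*d = -2 + d*(-4 + d))
p(C, P) = 2*C (p(C, P) = C + C = 2*C)
(-12921/(-3634) + 14844/(-14570))/40722 + p(h(1/5), 204)/(-13373) = (-12921/(-3634) + 14844/(-14570))/40722 + (2*(-2 + (1/5)**2 - 4/5))/(-13373) = (-12921*(-1/3634) + 14844*(-1/14570))*(1/40722) + (2*(-2 + (1/5)**2 - 4*1/5))*(-1/13373) = (12921/3634 - 7422/7285)*(1/40722) + (2*(-2 + 1/25 - 4/5))*(-1/13373) = (67157937/26473690)*(1/40722) + (2*(-69/25))*(-1/13373) = 2035089/32668533460 - 138/25*(-1/13373) = 2035089/32668533460 + 138/334325 = 1037727749481/2184381489802900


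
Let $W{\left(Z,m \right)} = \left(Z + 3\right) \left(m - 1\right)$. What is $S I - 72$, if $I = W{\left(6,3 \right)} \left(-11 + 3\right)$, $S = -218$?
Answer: $31320$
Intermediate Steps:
$W{\left(Z,m \right)} = \left(-1 + m\right) \left(3 + Z\right)$ ($W{\left(Z,m \right)} = \left(3 + Z\right) \left(-1 + m\right) = \left(-1 + m\right) \left(3 + Z\right)$)
$I = -144$ ($I = \left(-3 - 6 + 3 \cdot 3 + 6 \cdot 3\right) \left(-11 + 3\right) = \left(-3 - 6 + 9 + 18\right) \left(-8\right) = 18 \left(-8\right) = -144$)
$S I - 72 = \left(-218\right) \left(-144\right) - 72 = 31392 - 72 = 31320$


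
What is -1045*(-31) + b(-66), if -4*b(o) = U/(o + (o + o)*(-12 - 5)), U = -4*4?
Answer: 35278157/1089 ≈ 32395.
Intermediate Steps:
U = -16
b(o) = -4/(33*o) (b(o) = -(-16)/(4*(o + (o + o)*(-12 - 5))) = -(-16)/(4*(o + (2*o)*(-17))) = -(-16)/(4*(o - 34*o)) = -(-16)/(4*((-33*o))) = -(-1/(33*o))*(-16)/4 = -4/(33*o))
-1045*(-31) + b(-66) = -1045*(-31) - 4/33/(-66) = 32395 - 4/33*(-1/66) = 32395 + 2/1089 = 35278157/1089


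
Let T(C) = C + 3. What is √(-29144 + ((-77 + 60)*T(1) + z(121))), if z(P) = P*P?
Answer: 3*I*√1619 ≈ 120.71*I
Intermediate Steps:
z(P) = P²
T(C) = 3 + C
√(-29144 + ((-77 + 60)*T(1) + z(121))) = √(-29144 + ((-77 + 60)*(3 + 1) + 121²)) = √(-29144 + (-17*4 + 14641)) = √(-29144 + (-68 + 14641)) = √(-29144 + 14573) = √(-14571) = 3*I*√1619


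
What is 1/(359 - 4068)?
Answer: -1/3709 ≈ -0.00026961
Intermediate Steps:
1/(359 - 4068) = 1/(-3709) = -1/3709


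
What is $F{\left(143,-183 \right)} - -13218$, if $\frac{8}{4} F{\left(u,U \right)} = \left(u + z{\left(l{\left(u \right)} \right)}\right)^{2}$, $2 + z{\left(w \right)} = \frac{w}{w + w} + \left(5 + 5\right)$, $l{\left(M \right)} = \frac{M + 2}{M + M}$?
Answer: $\frac{197553}{8} \approx 24694.0$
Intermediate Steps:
$l{\left(M \right)} = \frac{2 + M}{2 M}$
$z{\left(w \right)} = \frac{17}{2}$ ($z{\left(w \right)} = -2 + \left(\frac{w}{w + w} + \left(5 + 5\right)\right) = -2 + \left(\frac{w}{2 w} + 10\right) = -2 + \left(\frac{1}{2 w} w + 10\right) = -2 + \left(\frac{1}{2} + 10\right) = -2 + \frac{21}{2} = \frac{17}{2}$)
$F{\left(u,U \right)} = \frac{\left(\frac{17}{2} + u\right)^{2}}{2}$ ($F{\left(u,U \right)} = \frac{\left(u + \frac{17}{2}\right)^{2}}{2} = \frac{\left(\frac{17}{2} + u\right)^{2}}{2}$)
$F{\left(143,-183 \right)} - -13218 = \frac{\left(17 + 2 \cdot 143\right)^{2}}{8} - -13218 = \frac{\left(17 + 286\right)^{2}}{8} + 13218 = \frac{303^{2}}{8} + 13218 = \frac{1}{8} \cdot 91809 + 13218 = \frac{91809}{8} + 13218 = \frac{197553}{8}$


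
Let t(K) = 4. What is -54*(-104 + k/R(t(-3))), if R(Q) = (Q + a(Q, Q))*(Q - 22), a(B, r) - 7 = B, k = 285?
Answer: 5673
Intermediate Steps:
a(B, r) = 7 + B
R(Q) = (-22 + Q)*(7 + 2*Q) (R(Q) = (Q + (7 + Q))*(Q - 22) = (7 + 2*Q)*(-22 + Q) = (-22 + Q)*(7 + 2*Q))
-54*(-104 + k/R(t(-3))) = -54*(-104 + 285/(-154 - 37*4 + 2*4²)) = -54*(-104 + 285/(-154 - 148 + 2*16)) = -54*(-104 + 285/(-154 - 148 + 32)) = -54*(-104 + 285/(-270)) = -54*(-104 + 285*(-1/270)) = -54*(-104 - 19/18) = -54*(-1891/18) = 5673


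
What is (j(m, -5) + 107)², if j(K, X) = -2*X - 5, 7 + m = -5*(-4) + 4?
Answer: 12544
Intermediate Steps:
m = 17 (m = -7 + (-5*(-4) + 4) = -7 + (20 + 4) = -7 + 24 = 17)
j(K, X) = -5 - 2*X
(j(m, -5) + 107)² = ((-5 - 2*(-5)) + 107)² = ((-5 + 10) + 107)² = (5 + 107)² = 112² = 12544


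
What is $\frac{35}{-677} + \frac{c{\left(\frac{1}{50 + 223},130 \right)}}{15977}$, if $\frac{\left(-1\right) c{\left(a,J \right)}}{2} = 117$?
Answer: $- \frac{55201}{832033} \approx -0.066345$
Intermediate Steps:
$c{\left(a,J \right)} = -234$ ($c{\left(a,J \right)} = \left(-2\right) 117 = -234$)
$\frac{35}{-677} + \frac{c{\left(\frac{1}{50 + 223},130 \right)}}{15977} = \frac{35}{-677} - \frac{234}{15977} = 35 \left(- \frac{1}{677}\right) - \frac{18}{1229} = - \frac{35}{677} - \frac{18}{1229} = - \frac{55201}{832033}$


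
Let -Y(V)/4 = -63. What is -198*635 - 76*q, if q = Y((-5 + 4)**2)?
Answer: -144882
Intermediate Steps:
Y(V) = 252 (Y(V) = -4*(-63) = 252)
q = 252
-198*635 - 76*q = -198*635 - 76*252 = -125730 - 1*19152 = -125730 - 19152 = -144882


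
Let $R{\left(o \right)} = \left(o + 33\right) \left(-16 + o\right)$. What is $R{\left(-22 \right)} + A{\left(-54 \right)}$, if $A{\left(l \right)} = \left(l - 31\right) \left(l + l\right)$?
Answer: $8762$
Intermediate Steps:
$A{\left(l \right)} = 2 l \left(-31 + l\right)$ ($A{\left(l \right)} = \left(-31 + l\right) 2 l = 2 l \left(-31 + l\right)$)
$R{\left(o \right)} = \left(-16 + o\right) \left(33 + o\right)$ ($R{\left(o \right)} = \left(33 + o\right) \left(-16 + o\right) = \left(-16 + o\right) \left(33 + o\right)$)
$R{\left(-22 \right)} + A{\left(-54 \right)} = \left(-528 + \left(-22\right)^{2} + 17 \left(-22\right)\right) + 2 \left(-54\right) \left(-31 - 54\right) = \left(-528 + 484 - 374\right) + 2 \left(-54\right) \left(-85\right) = -418 + 9180 = 8762$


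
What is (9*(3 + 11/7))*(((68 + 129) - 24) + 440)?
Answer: 176544/7 ≈ 25221.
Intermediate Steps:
(9*(3 + 11/7))*(((68 + 129) - 24) + 440) = (9*(3 + 11*(⅐)))*((197 - 24) + 440) = (9*(3 + 11/7))*(173 + 440) = (9*(32/7))*613 = (288/7)*613 = 176544/7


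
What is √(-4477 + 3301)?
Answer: 14*I*√6 ≈ 34.293*I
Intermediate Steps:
√(-4477 + 3301) = √(-1176) = 14*I*√6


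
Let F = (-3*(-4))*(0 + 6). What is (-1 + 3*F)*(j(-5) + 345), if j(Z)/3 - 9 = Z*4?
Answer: 67080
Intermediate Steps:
j(Z) = 27 + 12*Z (j(Z) = 27 + 3*(Z*4) = 27 + 3*(4*Z) = 27 + 12*Z)
F = 72 (F = 12*6 = 72)
(-1 + 3*F)*(j(-5) + 345) = (-1 + 3*72)*((27 + 12*(-5)) + 345) = (-1 + 216)*((27 - 60) + 345) = 215*(-33 + 345) = 215*312 = 67080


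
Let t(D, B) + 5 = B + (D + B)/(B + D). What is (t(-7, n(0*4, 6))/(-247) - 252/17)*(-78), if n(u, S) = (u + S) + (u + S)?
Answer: 374280/323 ≈ 1158.8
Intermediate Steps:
n(u, S) = 2*S + 2*u (n(u, S) = (S + u) + (S + u) = 2*S + 2*u)
t(D, B) = -4 + B (t(D, B) = -5 + (B + (D + B)/(B + D)) = -5 + (B + (B + D)/(B + D)) = -5 + (B + 1) = -5 + (1 + B) = -4 + B)
(t(-7, n(0*4, 6))/(-247) - 252/17)*(-78) = ((-4 + (2*6 + 2*(0*4)))/(-247) - 252/17)*(-78) = ((-4 + (12 + 2*0))*(-1/247) - 252*1/17)*(-78) = ((-4 + (12 + 0))*(-1/247) - 252/17)*(-78) = ((-4 + 12)*(-1/247) - 252/17)*(-78) = (8*(-1/247) - 252/17)*(-78) = (-8/247 - 252/17)*(-78) = -62380/4199*(-78) = 374280/323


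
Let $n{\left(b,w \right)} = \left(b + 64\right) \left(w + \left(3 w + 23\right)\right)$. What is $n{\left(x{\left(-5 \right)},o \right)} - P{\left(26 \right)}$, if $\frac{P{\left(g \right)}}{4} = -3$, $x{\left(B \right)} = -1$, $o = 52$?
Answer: $14565$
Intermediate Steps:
$P{\left(g \right)} = -12$ ($P{\left(g \right)} = 4 \left(-3\right) = -12$)
$n{\left(b,w \right)} = \left(23 + 4 w\right) \left(64 + b\right)$ ($n{\left(b,w \right)} = \left(64 + b\right) \left(w + \left(23 + 3 w\right)\right) = \left(64 + b\right) \left(23 + 4 w\right) = \left(23 + 4 w\right) \left(64 + b\right)$)
$n{\left(x{\left(-5 \right)},o \right)} - P{\left(26 \right)} = \left(1472 + 23 \left(-1\right) + 256 \cdot 52 + 4 \left(-1\right) 52\right) - -12 = \left(1472 - 23 + 13312 - 208\right) + 12 = 14553 + 12 = 14565$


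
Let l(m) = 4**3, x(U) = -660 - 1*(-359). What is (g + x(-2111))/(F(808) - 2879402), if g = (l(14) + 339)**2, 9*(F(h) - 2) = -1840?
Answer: -364743/6479110 ≈ -0.056295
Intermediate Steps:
F(h) = -1822/9 (F(h) = 2 + (1/9)*(-1840) = 2 - 1840/9 = -1822/9)
x(U) = -301 (x(U) = -660 + 359 = -301)
l(m) = 64
g = 162409 (g = (64 + 339)**2 = 403**2 = 162409)
(g + x(-2111))/(F(808) - 2879402) = (162409 - 301)/(-1822/9 - 2879402) = 162108/(-25916440/9) = 162108*(-9/25916440) = -364743/6479110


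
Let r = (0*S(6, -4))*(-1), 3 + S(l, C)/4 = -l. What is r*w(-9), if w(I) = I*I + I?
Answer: 0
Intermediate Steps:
w(I) = I + I**2 (w(I) = I**2 + I = I + I**2)
S(l, C) = -12 - 4*l (S(l, C) = -12 + 4*(-l) = -12 - 4*l)
r = 0 (r = (0*(-12 - 4*6))*(-1) = (0*(-12 - 24))*(-1) = (0*(-36))*(-1) = 0*(-1) = 0)
r*w(-9) = 0*(-9*(1 - 9)) = 0*(-9*(-8)) = 0*72 = 0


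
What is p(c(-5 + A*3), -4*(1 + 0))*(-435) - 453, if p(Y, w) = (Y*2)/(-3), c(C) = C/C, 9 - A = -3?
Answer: -163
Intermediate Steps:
A = 12 (A = 9 - 1*(-3) = 9 + 3 = 12)
c(C) = 1
p(Y, w) = -2*Y/3 (p(Y, w) = (2*Y)*(-⅓) = -2*Y/3)
p(c(-5 + A*3), -4*(1 + 0))*(-435) - 453 = -⅔*1*(-435) - 453 = -⅔*(-435) - 453 = 290 - 453 = -163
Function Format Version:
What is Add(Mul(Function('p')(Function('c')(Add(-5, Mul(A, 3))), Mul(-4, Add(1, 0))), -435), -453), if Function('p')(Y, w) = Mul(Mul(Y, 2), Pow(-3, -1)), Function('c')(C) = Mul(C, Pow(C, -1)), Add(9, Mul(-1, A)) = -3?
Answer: -163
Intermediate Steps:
A = 12 (A = Add(9, Mul(-1, -3)) = Add(9, 3) = 12)
Function('c')(C) = 1
Function('p')(Y, w) = Mul(Rational(-2, 3), Y) (Function('p')(Y, w) = Mul(Mul(2, Y), Rational(-1, 3)) = Mul(Rational(-2, 3), Y))
Add(Mul(Function('p')(Function('c')(Add(-5, Mul(A, 3))), Mul(-4, Add(1, 0))), -435), -453) = Add(Mul(Mul(Rational(-2, 3), 1), -435), -453) = Add(Mul(Rational(-2, 3), -435), -453) = Add(290, -453) = -163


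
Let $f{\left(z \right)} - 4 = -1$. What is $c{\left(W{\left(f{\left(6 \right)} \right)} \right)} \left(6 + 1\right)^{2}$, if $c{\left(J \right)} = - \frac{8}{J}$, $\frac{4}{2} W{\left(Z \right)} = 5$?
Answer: $- \frac{784}{5} \approx -156.8$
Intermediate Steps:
$f{\left(z \right)} = 3$ ($f{\left(z \right)} = 4 - 1 = 3$)
$W{\left(Z \right)} = \frac{5}{2}$ ($W{\left(Z \right)} = \frac{1}{2} \cdot 5 = \frac{5}{2}$)
$c{\left(W{\left(f{\left(6 \right)} \right)} \right)} \left(6 + 1\right)^{2} = - \frac{8}{\frac{5}{2}} \left(6 + 1\right)^{2} = \left(-8\right) \frac{2}{5} \cdot 7^{2} = \left(- \frac{16}{5}\right) 49 = - \frac{784}{5}$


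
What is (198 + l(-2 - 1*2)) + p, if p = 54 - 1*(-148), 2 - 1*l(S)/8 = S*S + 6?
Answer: 240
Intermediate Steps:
l(S) = -32 - 8*S**2 (l(S) = 16 - 8*(S*S + 6) = 16 - 8*(S**2 + 6) = 16 - 8*(6 + S**2) = 16 + (-48 - 8*S**2) = -32 - 8*S**2)
p = 202 (p = 54 + 148 = 202)
(198 + l(-2 - 1*2)) + p = (198 + (-32 - 8*(-2 - 1*2)**2)) + 202 = (198 + (-32 - 8*(-2 - 2)**2)) + 202 = (198 + (-32 - 8*(-4)**2)) + 202 = (198 + (-32 - 8*16)) + 202 = (198 + (-32 - 128)) + 202 = (198 - 160) + 202 = 38 + 202 = 240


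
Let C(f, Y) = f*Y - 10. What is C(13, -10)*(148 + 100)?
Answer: -34720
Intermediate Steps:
C(f, Y) = -10 + Y*f (C(f, Y) = Y*f - 10 = -10 + Y*f)
C(13, -10)*(148 + 100) = (-10 - 10*13)*(148 + 100) = (-10 - 130)*248 = -140*248 = -34720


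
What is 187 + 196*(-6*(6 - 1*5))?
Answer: -989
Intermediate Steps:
187 + 196*(-6*(6 - 1*5)) = 187 + 196*(-6*(6 - 5)) = 187 + 196*(-6*1) = 187 + 196*(-6) = 187 - 1176 = -989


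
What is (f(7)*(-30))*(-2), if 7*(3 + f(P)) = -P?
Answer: -240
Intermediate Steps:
f(P) = -3 - P/7 (f(P) = -3 + (-P)/7 = -3 - P/7)
(f(7)*(-30))*(-2) = ((-3 - ⅐*7)*(-30))*(-2) = ((-3 - 1)*(-30))*(-2) = -4*(-30)*(-2) = 120*(-2) = -240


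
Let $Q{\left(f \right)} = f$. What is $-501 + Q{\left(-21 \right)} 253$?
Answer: $-5814$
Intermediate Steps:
$-501 + Q{\left(-21 \right)} 253 = -501 - 5313 = -5814$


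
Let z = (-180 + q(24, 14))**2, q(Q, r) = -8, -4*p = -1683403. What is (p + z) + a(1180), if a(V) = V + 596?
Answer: 1831883/4 ≈ 4.5797e+5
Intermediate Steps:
a(V) = 596 + V
p = 1683403/4 (p = -1/4*(-1683403) = 1683403/4 ≈ 4.2085e+5)
z = 35344 (z = (-180 - 8)**2 = (-188)**2 = 35344)
(p + z) + a(1180) = (1683403/4 + 35344) + (596 + 1180) = 1824779/4 + 1776 = 1831883/4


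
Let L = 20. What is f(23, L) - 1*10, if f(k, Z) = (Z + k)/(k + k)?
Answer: -417/46 ≈ -9.0652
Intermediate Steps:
f(k, Z) = (Z + k)/(2*k) (f(k, Z) = (Z + k)/((2*k)) = (Z + k)*(1/(2*k)) = (Z + k)/(2*k))
f(23, L) - 1*10 = (½)*(20 + 23)/23 - 1*10 = (½)*(1/23)*43 - 10 = 43/46 - 10 = -417/46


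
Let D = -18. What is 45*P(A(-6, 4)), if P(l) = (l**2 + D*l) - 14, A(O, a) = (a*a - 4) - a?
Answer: -4230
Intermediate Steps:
A(O, a) = -4 + a**2 - a (A(O, a) = (a**2 - 4) - a = (-4 + a**2) - a = -4 + a**2 - a)
P(l) = -14 + l**2 - 18*l (P(l) = (l**2 - 18*l) - 14 = -14 + l**2 - 18*l)
45*P(A(-6, 4)) = 45*(-14 + (-4 + 4**2 - 1*4)**2 - 18*(-4 + 4**2 - 1*4)) = 45*(-14 + (-4 + 16 - 4)**2 - 18*(-4 + 16 - 4)) = 45*(-14 + 8**2 - 18*8) = 45*(-14 + 64 - 144) = 45*(-94) = -4230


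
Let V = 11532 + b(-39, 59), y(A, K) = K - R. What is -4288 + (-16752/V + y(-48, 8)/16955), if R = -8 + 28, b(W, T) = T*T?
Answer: -1091774949836/254545415 ≈ -4289.1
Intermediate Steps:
b(W, T) = T**2
R = 20
y(A, K) = -20 + K (y(A, K) = K - 1*20 = K - 20 = -20 + K)
V = 15013 (V = 11532 + 59**2 = 11532 + 3481 = 15013)
-4288 + (-16752/V + y(-48, 8)/16955) = -4288 + (-16752/15013 + (-20 + 8)/16955) = -4288 + (-16752*1/15013 - 12*1/16955) = -4288 + (-16752/15013 - 12/16955) = -4288 - 284210316/254545415 = -1091774949836/254545415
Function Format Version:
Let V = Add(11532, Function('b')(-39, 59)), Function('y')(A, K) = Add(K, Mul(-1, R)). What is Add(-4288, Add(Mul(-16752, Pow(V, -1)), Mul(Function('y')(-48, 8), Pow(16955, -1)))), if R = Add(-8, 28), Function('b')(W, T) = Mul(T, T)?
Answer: Rational(-1091774949836, 254545415) ≈ -4289.1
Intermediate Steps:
Function('b')(W, T) = Pow(T, 2)
R = 20
Function('y')(A, K) = Add(-20, K) (Function('y')(A, K) = Add(K, Mul(-1, 20)) = Add(K, -20) = Add(-20, K))
V = 15013 (V = Add(11532, Pow(59, 2)) = Add(11532, 3481) = 15013)
Add(-4288, Add(Mul(-16752, Pow(V, -1)), Mul(Function('y')(-48, 8), Pow(16955, -1)))) = Add(-4288, Add(Mul(-16752, Pow(15013, -1)), Mul(Add(-20, 8), Pow(16955, -1)))) = Add(-4288, Add(Mul(-16752, Rational(1, 15013)), Mul(-12, Rational(1, 16955)))) = Add(-4288, Add(Rational(-16752, 15013), Rational(-12, 16955))) = Add(-4288, Rational(-284210316, 254545415)) = Rational(-1091774949836, 254545415)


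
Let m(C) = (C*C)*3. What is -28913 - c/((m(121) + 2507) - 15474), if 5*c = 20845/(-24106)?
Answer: -21575613135599/746225336 ≈ -28913.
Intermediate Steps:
m(C) = 3*C**2 (m(C) = C**2*3 = 3*C**2)
c = -4169/24106 (c = (20845/(-24106))/5 = (20845*(-1/24106))/5 = (1/5)*(-20845/24106) = -4169/24106 ≈ -0.17294)
-28913 - c/((m(121) + 2507) - 15474) = -28913 - (-4169)/(24106*((3*121**2 + 2507) - 15474)) = -28913 - (-4169)/(24106*((3*14641 + 2507) - 15474)) = -28913 - (-4169)/(24106*((43923 + 2507) - 15474)) = -28913 - (-4169)/(24106*(46430 - 15474)) = -28913 - (-4169)/(24106*30956) = -28913 - 1*(-4169/746225336) = -28913 + 4169/746225336 = -21575613135599/746225336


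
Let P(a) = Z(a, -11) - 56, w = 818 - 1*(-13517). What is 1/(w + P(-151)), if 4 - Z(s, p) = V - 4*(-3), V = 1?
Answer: 1/14270 ≈ 7.0077e-5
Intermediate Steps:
w = 14335 (w = 818 + 13517 = 14335)
Z(s, p) = -9 (Z(s, p) = 4 - (1 - 4*(-3)) = 4 - (1 + 12) = 4 - 1*13 = 4 - 13 = -9)
P(a) = -65 (P(a) = -9 - 56 = -65)
1/(w + P(-151)) = 1/(14335 - 65) = 1/14270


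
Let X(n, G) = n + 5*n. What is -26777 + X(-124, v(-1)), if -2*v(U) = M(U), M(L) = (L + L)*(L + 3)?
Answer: -27521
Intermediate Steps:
M(L) = 2*L*(3 + L) (M(L) = (2*L)*(3 + L) = 2*L*(3 + L))
v(U) = -U*(3 + U)
X(n, G) = 6*n
-26777 + X(-124, v(-1)) = -26777 + 6*(-124) = -26777 - 744 = -27521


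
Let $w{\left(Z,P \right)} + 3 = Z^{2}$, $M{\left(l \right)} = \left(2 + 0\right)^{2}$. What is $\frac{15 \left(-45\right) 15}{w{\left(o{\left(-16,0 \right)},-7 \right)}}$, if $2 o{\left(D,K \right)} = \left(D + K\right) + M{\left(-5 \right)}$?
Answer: $- \frac{3375}{11} \approx -306.82$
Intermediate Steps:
$M{\left(l \right)} = 4$ ($M{\left(l \right)} = 2^{2} = 4$)
$o{\left(D,K \right)} = 2 + \frac{D}{2} + \frac{K}{2}$ ($o{\left(D,K \right)} = \frac{\left(D + K\right) + 4}{2} = \frac{4 + D + K}{2} = 2 + \frac{D}{2} + \frac{K}{2}$)
$w{\left(Z,P \right)} = -3 + Z^{2}$
$\frac{15 \left(-45\right) 15}{w{\left(o{\left(-16,0 \right)},-7 \right)}} = \frac{15 \left(-45\right) 15}{-3 + \left(2 + \frac{1}{2} \left(-16\right) + \frac{1}{2} \cdot 0\right)^{2}} = \frac{\left(-675\right) 15}{-3 + \left(2 - 8 + 0\right)^{2}} = - \frac{10125}{-3 + \left(-6\right)^{2}} = - \frac{10125}{-3 + 36} = - \frac{10125}{33} = \left(-10125\right) \frac{1}{33} = - \frac{3375}{11}$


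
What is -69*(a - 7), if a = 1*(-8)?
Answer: 1035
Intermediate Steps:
a = -8
-69*(a - 7) = -69*(-8 - 7) = -69*(-15) = 1035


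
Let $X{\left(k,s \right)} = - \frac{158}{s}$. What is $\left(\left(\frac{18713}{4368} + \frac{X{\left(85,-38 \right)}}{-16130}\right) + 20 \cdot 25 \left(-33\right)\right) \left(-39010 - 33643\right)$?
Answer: $\frac{114595427504476799}{95618640} \approx 1.1985 \cdot 10^{9}$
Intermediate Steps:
$\left(\left(\frac{18713}{4368} + \frac{X{\left(85,-38 \right)}}{-16130}\right) + 20 \cdot 25 \left(-33\right)\right) \left(-39010 - 33643\right) = \left(\left(\frac{18713}{4368} + \frac{\left(-158\right) \frac{1}{-38}}{-16130}\right) + 20 \cdot 25 \left(-33\right)\right) \left(-39010 - 33643\right) = \left(\left(18713 \cdot \frac{1}{4368} + \left(-158\right) \left(- \frac{1}{38}\right) \left(- \frac{1}{16130}\right)\right) + 500 \left(-33\right)\right) \left(-72653\right) = \left(\left(\frac{18713}{4368} + \frac{79}{19} \left(- \frac{1}{16130}\right)\right) - 16500\right) \left(-72653\right) = \left(\left(\frac{18713}{4368} - \frac{79}{306470}\right) - 16500\right) \left(-72653\right) = \left(\frac{2867314019}{669330480} - 16500\right) \left(-72653\right) = \left(- \frac{11041085605981}{669330480}\right) \left(-72653\right) = \frac{114595427504476799}{95618640}$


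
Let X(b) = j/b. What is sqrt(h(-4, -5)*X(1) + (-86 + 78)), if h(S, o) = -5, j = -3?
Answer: sqrt(7) ≈ 2.6458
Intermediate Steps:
X(b) = -3/b
sqrt(h(-4, -5)*X(1) + (-86 + 78)) = sqrt(-(-15)/1 + (-86 + 78)) = sqrt(-(-15) - 8) = sqrt(-5*(-3) - 8) = sqrt(15 - 8) = sqrt(7)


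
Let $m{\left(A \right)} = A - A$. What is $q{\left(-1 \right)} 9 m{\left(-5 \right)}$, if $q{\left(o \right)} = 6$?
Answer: $0$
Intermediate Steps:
$m{\left(A \right)} = 0$
$q{\left(-1 \right)} 9 m{\left(-5 \right)} = 6 \cdot 9 \cdot 0 = 54 \cdot 0 = 0$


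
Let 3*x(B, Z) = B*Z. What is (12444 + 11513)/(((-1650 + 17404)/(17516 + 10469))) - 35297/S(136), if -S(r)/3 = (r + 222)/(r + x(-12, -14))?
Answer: 137802365471/2819966 ≈ 48867.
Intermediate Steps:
x(B, Z) = B*Z/3 (x(B, Z) = (B*Z)/3 = B*Z/3)
S(r) = -3*(222 + r)/(56 + r) (S(r) = -3*(r + 222)/(r + (1/3)*(-12)*(-14)) = -3*(222 + r)/(r + 56) = -3*(222 + r)/(56 + r))
(12444 + 11513)/(((-1650 + 17404)/(17516 + 10469))) - 35297/S(136) = (12444 + 11513)/(((-1650 + 17404)/(17516 + 10469))) - 35297*(56 + 136)/(3*(-222 - 1*136)) = 23957/((15754/27985)) - 35297*64/(-222 - 136) = 23957/((15754*(1/27985))) - 35297/(3*(1/192)*(-358)) = 23957/(15754/27985) - 35297/(-179/32) = 23957*(27985/15754) - 35297*(-32/179) = 670436645/15754 + 1129504/179 = 137802365471/2819966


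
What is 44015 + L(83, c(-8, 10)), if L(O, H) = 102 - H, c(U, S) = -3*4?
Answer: 44129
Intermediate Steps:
c(U, S) = -12
44015 + L(83, c(-8, 10)) = 44015 + (102 - 1*(-12)) = 44015 + (102 + 12) = 44015 + 114 = 44129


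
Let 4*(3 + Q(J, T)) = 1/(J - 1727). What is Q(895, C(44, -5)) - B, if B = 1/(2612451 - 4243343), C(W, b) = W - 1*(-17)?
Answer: -4071113323/1356902144 ≈ -3.0003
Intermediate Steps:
C(W, b) = 17 + W (C(W, b) = W + 17 = 17 + W)
B = -1/1630892 (B = 1/(-1630892) = -1/1630892 ≈ -6.1316e-7)
Q(J, T) = -3 + 1/(4*(-1727 + J)) (Q(J, T) = -3 + 1/(4*(J - 1727)) = -3 + 1/(4*(-1727 + J)))
Q(895, C(44, -5)) - B = (20725 - 12*895)/(4*(-1727 + 895)) - 1*(-1/1630892) = (1/4)*(20725 - 10740)/(-832) + 1/1630892 = (1/4)*(-1/832)*9985 + 1/1630892 = -9985/3328 + 1/1630892 = -4071113323/1356902144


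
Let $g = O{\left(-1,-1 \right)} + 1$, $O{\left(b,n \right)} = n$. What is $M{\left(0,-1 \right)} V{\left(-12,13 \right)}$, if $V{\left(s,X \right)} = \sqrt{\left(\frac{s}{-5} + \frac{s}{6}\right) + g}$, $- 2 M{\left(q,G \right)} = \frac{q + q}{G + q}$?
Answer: $0$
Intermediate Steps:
$M{\left(q,G \right)} = - \frac{q}{G + q}$ ($M{\left(q,G \right)} = - \frac{\left(q + q\right) \frac{1}{G + q}}{2} = - \frac{2 q \frac{1}{G + q}}{2} = - \frac{q}{G + q}$)
$g = 0$ ($g = -1 + 1 = 0$)
$V{\left(s,X \right)} = \frac{\sqrt{30} \sqrt{- s}}{30}$ ($V{\left(s,X \right)} = \sqrt{\left(\frac{s}{-5} + \frac{s}{6}\right) + 0} = \sqrt{\left(s \left(- \frac{1}{5}\right) + s \frac{1}{6}\right) + 0} = \sqrt{\left(- \frac{s}{5} + \frac{s}{6}\right) + 0} = \sqrt{- \frac{s}{30} + 0} = \sqrt{- \frac{s}{30}} = \frac{\sqrt{30} \sqrt{- s}}{30}$)
$M{\left(0,-1 \right)} V{\left(-12,13 \right)} = \left(-1\right) 0 \frac{1}{-1 + 0} \frac{\sqrt{30} \sqrt{\left(-1\right) \left(-12\right)}}{30} = \left(-1\right) 0 \frac{1}{-1} \frac{\sqrt{30} \sqrt{12}}{30} = \left(-1\right) 0 \left(-1\right) \frac{\sqrt{30} \cdot 2 \sqrt{3}}{30} = 0 \frac{\sqrt{10}}{5} = 0$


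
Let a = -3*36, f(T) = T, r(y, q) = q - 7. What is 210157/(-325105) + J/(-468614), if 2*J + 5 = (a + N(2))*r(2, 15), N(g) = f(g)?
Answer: -196687710231/304697508940 ≈ -0.64552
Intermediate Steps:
r(y, q) = -7 + q
a = -108
N(g) = g
J = -853/2 (J = -5/2 + ((-108 + 2)*(-7 + 15))/2 = -5/2 + (-106*8)/2 = -5/2 + (1/2)*(-848) = -5/2 - 424 = -853/2 ≈ -426.50)
210157/(-325105) + J/(-468614) = 210157/(-325105) - 853/2/(-468614) = 210157*(-1/325105) - 853/2*(-1/468614) = -210157/325105 + 853/937228 = -196687710231/304697508940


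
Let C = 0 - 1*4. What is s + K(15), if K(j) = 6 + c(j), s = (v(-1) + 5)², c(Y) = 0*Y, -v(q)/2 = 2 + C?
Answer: 87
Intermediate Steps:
C = -4 (C = 0 - 4 = -4)
v(q) = 4 (v(q) = -2*(2 - 4) = -2*(-2) = 4)
c(Y) = 0
s = 81 (s = (4 + 5)² = 9² = 81)
K(j) = 6 (K(j) = 6 + 0 = 6)
s + K(15) = 81 + 6 = 87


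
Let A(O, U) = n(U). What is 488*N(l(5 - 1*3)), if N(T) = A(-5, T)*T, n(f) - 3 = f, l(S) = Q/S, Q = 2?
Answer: 1952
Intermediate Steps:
l(S) = 2/S
n(f) = 3 + f
A(O, U) = 3 + U
N(T) = T*(3 + T) (N(T) = (3 + T)*T = T*(3 + T))
488*N(l(5 - 1*3)) = 488*((2/(5 - 1*3))*(3 + 2/(5 - 1*3))) = 488*((2/(5 - 3))*(3 + 2/(5 - 3))) = 488*((2/2)*(3 + 2/2)) = 488*((2*(1/2))*(3 + 2*(1/2))) = 488*(1*(3 + 1)) = 488*(1*4) = 488*4 = 1952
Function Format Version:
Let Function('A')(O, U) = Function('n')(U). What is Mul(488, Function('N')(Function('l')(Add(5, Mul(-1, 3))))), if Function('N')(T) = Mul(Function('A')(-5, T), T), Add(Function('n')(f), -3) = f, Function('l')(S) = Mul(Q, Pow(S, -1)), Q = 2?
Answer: 1952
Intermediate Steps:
Function('l')(S) = Mul(2, Pow(S, -1))
Function('n')(f) = Add(3, f)
Function('A')(O, U) = Add(3, U)
Function('N')(T) = Mul(T, Add(3, T)) (Function('N')(T) = Mul(Add(3, T), T) = Mul(T, Add(3, T)))
Mul(488, Function('N')(Function('l')(Add(5, Mul(-1, 3))))) = Mul(488, Mul(Mul(2, Pow(Add(5, Mul(-1, 3)), -1)), Add(3, Mul(2, Pow(Add(5, Mul(-1, 3)), -1))))) = Mul(488, Mul(Mul(2, Pow(Add(5, -3), -1)), Add(3, Mul(2, Pow(Add(5, -3), -1))))) = Mul(488, Mul(Mul(2, Pow(2, -1)), Add(3, Mul(2, Pow(2, -1))))) = Mul(488, Mul(Mul(2, Rational(1, 2)), Add(3, Mul(2, Rational(1, 2))))) = Mul(488, Mul(1, Add(3, 1))) = Mul(488, Mul(1, 4)) = Mul(488, 4) = 1952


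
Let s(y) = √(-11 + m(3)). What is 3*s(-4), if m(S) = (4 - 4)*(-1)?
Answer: 3*I*√11 ≈ 9.9499*I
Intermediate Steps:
m(S) = 0 (m(S) = 0*(-1) = 0)
s(y) = I*√11 (s(y) = √(-11 + 0) = √(-11) = I*√11)
3*s(-4) = 3*(I*√11) = 3*I*√11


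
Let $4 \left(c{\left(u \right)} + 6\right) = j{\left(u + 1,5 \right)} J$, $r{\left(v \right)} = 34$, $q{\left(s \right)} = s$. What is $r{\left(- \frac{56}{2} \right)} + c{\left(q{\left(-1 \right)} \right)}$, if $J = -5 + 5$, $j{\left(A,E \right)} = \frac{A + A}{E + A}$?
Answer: $28$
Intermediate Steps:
$j{\left(A,E \right)} = \frac{2 A}{A + E}$
$J = 0$
$c{\left(u \right)} = -6$ ($c{\left(u \right)} = -6 + \frac{\frac{2 \left(u + 1\right)}{\left(u + 1\right) + 5} \cdot 0}{4} = -6 + \frac{\frac{2 \left(1 + u\right)}{\left(1 + u\right) + 5} \cdot 0}{4} = -6 + \frac{\frac{2 \left(1 + u\right)}{6 + u} 0}{4} = -6 + \frac{1}{4} \cdot 0 = -6 + 0 = -6$)
$r{\left(- \frac{56}{2} \right)} + c{\left(q{\left(-1 \right)} \right)} = 34 - 6 = 28$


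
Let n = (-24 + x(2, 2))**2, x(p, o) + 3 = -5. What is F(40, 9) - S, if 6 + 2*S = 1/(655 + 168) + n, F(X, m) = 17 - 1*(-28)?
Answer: -763745/1646 ≈ -464.00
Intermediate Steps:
x(p, o) = -8 (x(p, o) = -3 - 5 = -8)
n = 1024 (n = (-24 - 8)**2 = (-32)**2 = 1024)
F(X, m) = 45 (F(X, m) = 17 + 28 = 45)
S = 837815/1646 (S = -3 + (1/(655 + 168) + 1024)/2 = -3 + (1/823 + 1024)/2 = -3 + (1/2)*(842753/823) = -3 + 842753/1646 = 837815/1646 ≈ 509.00)
F(40, 9) - S = 45 - 1*837815/1646 = 45 - 837815/1646 = -763745/1646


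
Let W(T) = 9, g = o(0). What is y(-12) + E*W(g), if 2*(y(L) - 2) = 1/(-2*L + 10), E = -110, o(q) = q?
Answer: -67183/68 ≈ -987.99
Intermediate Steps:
g = 0
y(L) = 2 + 1/(2*(10 - 2*L)) (y(L) = 2 + 1/(2*(-2*L + 10)) = 2 + 1/(2*(10 - 2*L)))
y(-12) + E*W(g) = (-41 + 8*(-12))/(4*(-5 - 12)) - 110*9 = (¼)*(-41 - 96)/(-17) - 990 = (¼)*(-1/17)*(-137) - 990 = 137/68 - 990 = -67183/68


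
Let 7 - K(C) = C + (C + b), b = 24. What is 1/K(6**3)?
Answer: -1/449 ≈ -0.0022272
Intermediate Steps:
K(C) = -17 - 2*C (K(C) = 7 - (C + (C + 24)) = 7 - (C + (24 + C)) = 7 - (24 + 2*C) = 7 + (-24 - 2*C) = -17 - 2*C)
1/K(6**3) = 1/(-17 - 2*6**3) = 1/(-17 - 2*216) = 1/(-17 - 432) = 1/(-449) = -1/449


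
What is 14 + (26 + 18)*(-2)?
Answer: -74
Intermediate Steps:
14 + (26 + 18)*(-2) = 14 + 44*(-2) = 14 - 88 = -74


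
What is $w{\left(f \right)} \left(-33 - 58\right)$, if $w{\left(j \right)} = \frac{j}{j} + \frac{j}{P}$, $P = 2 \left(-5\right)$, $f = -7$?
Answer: $- \frac{1547}{10} \approx -154.7$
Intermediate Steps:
$P = -10$
$w{\left(j \right)} = 1 - \frac{j}{10}$ ($w{\left(j \right)} = \frac{j}{j} + \frac{j}{-10} = 1 + j \left(- \frac{1}{10}\right) = 1 - \frac{j}{10}$)
$w{\left(f \right)} \left(-33 - 58\right) = \left(1 - - \frac{7}{10}\right) \left(-33 - 58\right) = \left(1 + \frac{7}{10}\right) \left(-33 - 58\right) = \frac{17}{10} \left(-91\right) = - \frac{1547}{10}$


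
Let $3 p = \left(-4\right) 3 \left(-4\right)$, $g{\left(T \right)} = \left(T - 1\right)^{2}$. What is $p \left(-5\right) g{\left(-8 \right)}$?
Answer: $-6480$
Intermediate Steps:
$g{\left(T \right)} = \left(-1 + T\right)^{2}$
$p = 16$ ($p = \frac{\left(-4\right) 3 \left(-4\right)}{3} = \frac{\left(-12\right) \left(-4\right)}{3} = \frac{1}{3} \cdot 48 = 16$)
$p \left(-5\right) g{\left(-8 \right)} = 16 \left(-5\right) \left(-1 - 8\right)^{2} = - 80 \left(-9\right)^{2} = \left(-80\right) 81 = -6480$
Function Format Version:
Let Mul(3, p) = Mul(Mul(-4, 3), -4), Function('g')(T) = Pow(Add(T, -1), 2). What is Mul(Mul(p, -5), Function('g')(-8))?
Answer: -6480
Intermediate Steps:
Function('g')(T) = Pow(Add(-1, T), 2)
p = 16 (p = Mul(Rational(1, 3), Mul(Mul(-4, 3), -4)) = Mul(Rational(1, 3), Mul(-12, -4)) = Mul(Rational(1, 3), 48) = 16)
Mul(Mul(p, -5), Function('g')(-8)) = Mul(Mul(16, -5), Pow(Add(-1, -8), 2)) = Mul(-80, Pow(-9, 2)) = Mul(-80, 81) = -6480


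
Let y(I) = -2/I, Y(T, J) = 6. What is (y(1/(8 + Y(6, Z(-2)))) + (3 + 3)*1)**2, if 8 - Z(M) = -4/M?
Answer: 484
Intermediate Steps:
Z(M) = 8 + 4/M (Z(M) = 8 - (-4)/M = 8 + 4/M)
(y(1/(8 + Y(6, Z(-2)))) + (3 + 3)*1)**2 = (-2/(1/(8 + 6)) + (3 + 3)*1)**2 = (-2/(1/14) + 6*1)**2 = (-2/1/14 + 6)**2 = (-2*14 + 6)**2 = (-28 + 6)**2 = (-22)**2 = 484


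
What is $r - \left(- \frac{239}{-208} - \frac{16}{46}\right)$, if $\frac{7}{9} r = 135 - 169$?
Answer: $- \frac{1490735}{33488} \approx -44.516$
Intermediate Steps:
$r = - \frac{306}{7}$ ($r = \frac{9 \left(135 - 169\right)}{7} = \frac{9}{7} \left(-34\right) = - \frac{306}{7} \approx -43.714$)
$r - \left(- \frac{239}{-208} - \frac{16}{46}\right) = - \frac{306}{7} - \left(- \frac{239}{-208} - \frac{16}{46}\right) = - \frac{306}{7} - \left(\left(-239\right) \left(- \frac{1}{208}\right) - \frac{8}{23}\right) = - \frac{306}{7} - \left(\frac{239}{208} - \frac{8}{23}\right) = - \frac{306}{7} - \frac{3833}{4784} = - \frac{1490735}{33488}$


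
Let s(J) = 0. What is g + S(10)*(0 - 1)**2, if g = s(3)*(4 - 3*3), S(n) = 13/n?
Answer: 13/10 ≈ 1.3000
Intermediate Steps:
g = 0 (g = 0*(4 - 3*3) = 0*(4 - 9) = 0*(-5) = 0)
g + S(10)*(0 - 1)**2 = 0 + (13/10)*(0 - 1)**2 = 0 + (13*(1/10))*(-1)**2 = 0 + (13/10)*1 = 0 + 13/10 = 13/10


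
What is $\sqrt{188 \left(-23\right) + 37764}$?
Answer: $4 \sqrt{2090} \approx 182.87$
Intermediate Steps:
$\sqrt{188 \left(-23\right) + 37764} = \sqrt{-4324 + 37764} = \sqrt{33440} = 4 \sqrt{2090}$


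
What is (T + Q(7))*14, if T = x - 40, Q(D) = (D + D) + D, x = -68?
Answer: -1218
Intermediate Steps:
Q(D) = 3*D (Q(D) = 2*D + D = 3*D)
T = -108 (T = -68 - 40 = -108)
(T + Q(7))*14 = (-108 + 3*7)*14 = (-108 + 21)*14 = -87*14 = -1218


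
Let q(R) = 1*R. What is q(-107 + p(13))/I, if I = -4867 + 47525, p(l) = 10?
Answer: -97/42658 ≈ -0.0022739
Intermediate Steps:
q(R) = R
I = 42658
q(-107 + p(13))/I = (-107 + 10)/42658 = -97*1/42658 = -97/42658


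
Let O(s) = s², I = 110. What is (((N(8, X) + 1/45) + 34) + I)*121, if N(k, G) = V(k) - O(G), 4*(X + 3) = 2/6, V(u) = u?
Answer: 12503051/720 ≈ 17365.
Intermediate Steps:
X = -35/12 (X = -3 + (2/6)/4 = -3 + (2*(⅙))/4 = -3 + (¼)*(⅓) = -3 + 1/12 = -35/12 ≈ -2.9167)
N(k, G) = k - G²
(((N(8, X) + 1/45) + 34) + I)*121 = ((((8 - (-35/12)²) + 1/45) + 34) + 110)*121 = ((((8 - 1*1225/144) + 1*(1/45)) + 34) + 110)*121 = ((((8 - 1225/144) + 1/45) + 34) + 110)*121 = (((-73/144 + 1/45) + 34) + 110)*121 = ((-349/720 + 34) + 110)*121 = (24131/720 + 110)*121 = (103331/720)*121 = 12503051/720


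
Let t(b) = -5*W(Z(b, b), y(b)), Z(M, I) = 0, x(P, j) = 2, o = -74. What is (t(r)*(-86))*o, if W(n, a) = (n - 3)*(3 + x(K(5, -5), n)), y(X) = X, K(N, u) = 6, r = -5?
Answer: 477300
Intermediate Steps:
W(n, a) = -15 + 5*n (W(n, a) = (n - 3)*(3 + 2) = (-3 + n)*5 = -15 + 5*n)
t(b) = 75 (t(b) = -5*(-15 + 5*0) = -5*(-15 + 0) = -5*(-15) = 75)
(t(r)*(-86))*o = (75*(-86))*(-74) = -6450*(-74) = 477300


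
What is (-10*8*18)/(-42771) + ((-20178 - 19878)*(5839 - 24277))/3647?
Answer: 1504220734608/7427897 ≈ 2.0251e+5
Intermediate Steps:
(-10*8*18)/(-42771) + ((-20178 - 19878)*(5839 - 24277))/3647 = -80*18*(-1/42771) - 40056*(-18438)*(1/3647) = -1440*(-1/42771) + 738552528*(1/3647) = 480/14257 + 105507504/521 = 1504220734608/7427897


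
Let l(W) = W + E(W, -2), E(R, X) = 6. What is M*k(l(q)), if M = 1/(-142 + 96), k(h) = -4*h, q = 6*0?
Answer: 12/23 ≈ 0.52174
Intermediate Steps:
q = 0
l(W) = 6 + W (l(W) = W + 6 = 6 + W)
M = -1/46 (M = 1/(-46) = -1/46 ≈ -0.021739)
M*k(l(q)) = -(-2)*(6 + 0)/23 = -(-2)*6/23 = -1/46*(-24) = 12/23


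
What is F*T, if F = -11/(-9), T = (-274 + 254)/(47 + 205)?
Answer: -55/567 ≈ -0.097002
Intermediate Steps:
T = -5/63 (T = -20/252 = -20*1/252 = -5/63 ≈ -0.079365)
F = 11/9 (F = -11*(-1/9) = 11/9 ≈ 1.2222)
F*T = (11/9)*(-5/63) = -55/567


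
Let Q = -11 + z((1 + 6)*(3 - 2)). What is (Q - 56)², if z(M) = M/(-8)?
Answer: 294849/64 ≈ 4607.0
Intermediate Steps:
z(M) = -M/8 (z(M) = M*(-⅛) = -M/8)
Q = -95/8 (Q = -11 - (1 + 6)*(3 - 2)/8 = -11 - 7/8 = -95/8 ≈ -11.875)
(Q - 56)² = (-95/8 - 56)² = (-543/8)² = 294849/64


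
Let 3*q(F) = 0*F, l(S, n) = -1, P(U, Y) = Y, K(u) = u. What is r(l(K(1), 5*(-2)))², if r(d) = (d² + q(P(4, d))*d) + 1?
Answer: 4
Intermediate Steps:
q(F) = 0 (q(F) = (0*F)/3 = (⅓)*0 = 0)
r(d) = 1 + d² (r(d) = (d² + 0*d) + 1 = (d² + 0) + 1 = d² + 1 = 1 + d²)
r(l(K(1), 5*(-2)))² = (1 + (-1)²)² = (1 + 1)² = 2² = 4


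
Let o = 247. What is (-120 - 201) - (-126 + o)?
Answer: -442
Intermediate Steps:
(-120 - 201) - (-126 + o) = (-120 - 201) - (-126 + 247) = -321 - 1*121 = -321 - 121 = -442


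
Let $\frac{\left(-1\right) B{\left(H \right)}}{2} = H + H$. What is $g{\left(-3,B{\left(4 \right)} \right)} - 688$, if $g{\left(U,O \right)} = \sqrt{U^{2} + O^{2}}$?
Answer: $-688 + \sqrt{265} \approx -671.72$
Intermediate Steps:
$B{\left(H \right)} = - 4 H$ ($B{\left(H \right)} = - 2 \left(H + H\right) = - 2 \cdot 2 H = - 4 H$)
$g{\left(U,O \right)} = \sqrt{O^{2} + U^{2}}$
$g{\left(-3,B{\left(4 \right)} \right)} - 688 = \sqrt{\left(\left(-4\right) 4\right)^{2} + \left(-3\right)^{2}} - 688 = \sqrt{\left(-16\right)^{2} + 9} - 688 = \sqrt{256 + 9} - 688 = \sqrt{265} - 688 = -688 + \sqrt{265}$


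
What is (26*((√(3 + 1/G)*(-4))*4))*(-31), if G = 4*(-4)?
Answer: 3224*√47 ≈ 22103.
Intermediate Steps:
G = -16
(26*((√(3 + 1/G)*(-4))*4))*(-31) = (26*((√(3 + 1/(-16))*(-4))*4))*(-31) = (26*((√(3 + 1*(-1/16))*(-4))*4))*(-31) = (26*((√(3 - 1/16)*(-4))*4))*(-31) = (26*((√(47/16)*(-4))*4))*(-31) = (26*(((√47/4)*(-4))*4))*(-31) = (26*(-√47*4))*(-31) = (26*(-4*√47))*(-31) = -104*√47*(-31) = 3224*√47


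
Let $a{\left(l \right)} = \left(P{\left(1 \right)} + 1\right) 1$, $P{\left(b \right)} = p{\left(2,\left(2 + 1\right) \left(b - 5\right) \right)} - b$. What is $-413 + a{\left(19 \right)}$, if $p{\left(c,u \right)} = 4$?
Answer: $-409$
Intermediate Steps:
$P{\left(b \right)} = 4 - b$
$a{\left(l \right)} = 4$ ($a{\left(l \right)} = \left(\left(4 - 1\right) + 1\right) 1 = \left(3 + 1\right) 1 = 4 \cdot 1 = 4$)
$-413 + a{\left(19 \right)} = -413 + 4 = -409$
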